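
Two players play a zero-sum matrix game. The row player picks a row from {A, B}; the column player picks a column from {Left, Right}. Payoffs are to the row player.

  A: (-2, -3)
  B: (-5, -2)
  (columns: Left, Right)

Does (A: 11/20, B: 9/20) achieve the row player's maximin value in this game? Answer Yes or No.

No

Against Left this mix gives (11/20)·(-2) + (9/20)·(-5) = -67/20.
Against Right this mix gives (11/20)·(-3) + (9/20)·(-2) = -51/20.
The column player will play Left, holding the row player to -67/20. Shifting weight toward the row that does better against Left would raise this floor (the equalizing mix achieves -11/4 against both Left and Right), so the proposed strategy is not optimal.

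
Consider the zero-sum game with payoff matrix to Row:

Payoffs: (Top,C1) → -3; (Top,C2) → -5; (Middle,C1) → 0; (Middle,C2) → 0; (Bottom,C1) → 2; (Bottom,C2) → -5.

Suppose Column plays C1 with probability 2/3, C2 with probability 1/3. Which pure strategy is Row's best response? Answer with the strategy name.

Middle

Expected payoff of Top: (2/3)·(-3) + (1/3)·(-5) = -11/3.
Expected payoff of Middle: (2/3)·0 + (1/3)·0 = 0.
Expected payoff of Bottom: (2/3)·2 + (1/3)·(-5) = -1/3.
The largest is 0, so Row's best response is Middle.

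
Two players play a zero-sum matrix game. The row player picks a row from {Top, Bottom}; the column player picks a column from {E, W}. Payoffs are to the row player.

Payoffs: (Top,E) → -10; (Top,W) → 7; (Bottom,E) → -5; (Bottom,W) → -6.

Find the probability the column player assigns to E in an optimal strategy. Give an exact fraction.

13/18

Row minima: Top → -10, Bottom → -6; maximin = -6.
Column maxima: E → -5, W → 7; minimax = -5.
-6 ≠ -5, so there is no saddle point; optimal play is mixed.
Let the row player play Top with probability p. Expected payoff against E: (-10)p + (-5)(1−p) = −5p − 5; against W: 7p + (-6)(1−p) = 13p − 6.
Setting these equal: −5p − 5 = 13p − 6 ⇒ −18p = -1 ⇒ p = 1/18, and the value is (-5)·(1/18) − 5 = -95/18.
For the column player: with q = P(E), equating Top's and Bottom's payoffs gives −17q + 7 = q − 6 ⇒ q = 13/18.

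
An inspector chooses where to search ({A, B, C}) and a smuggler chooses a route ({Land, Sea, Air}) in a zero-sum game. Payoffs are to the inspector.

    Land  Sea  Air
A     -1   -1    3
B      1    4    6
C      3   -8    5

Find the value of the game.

10/7

Row minima: A → -1, B → 1, C → -8; maximin = 1.
Column maxima: Land → 3, Sea → 4, Air → 6; minimax = 3.
1 ≠ 3, so there is no saddle point; optimal play is mixed.
A is strictly dominated by B, so the inspector never plays it.
Air is strictly dominated by Land (it gives the inspector strictly more in every row), so the smuggler never plays it.
On the remaining 2×2 (B, C vs Land, Sea):
Let the inspector play B with probability p. Expected payoff against Land: 1p + 3(1−p) = −2p + 3; against Sea: 4p + (-8)(1−p) = 12p − 8.
Setting these equal: −2p + 3 = 12p − 8 ⇒ −14p = -11 ⇒ p = 11/14, and the value is (-2)·(11/14) + 3 = 10/7.
For the smuggler: with q = P(Land), equating B's and C's payoffs gives −3q + 4 = 11q − 8 ⇒ q = 6/7.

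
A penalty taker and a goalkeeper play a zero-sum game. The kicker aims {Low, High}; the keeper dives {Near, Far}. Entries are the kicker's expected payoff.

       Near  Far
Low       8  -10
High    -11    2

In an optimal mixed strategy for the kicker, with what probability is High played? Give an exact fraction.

Row minima: Low → -10, High → -11; maximin = -10.
Column maxima: Near → 8, Far → 2; minimax = 2.
-10 ≠ 2, so there is no saddle point; optimal play is mixed.
Let the kicker play Low with probability p. Expected payoff against Near: 8p + (-11)(1−p) = 19p − 11; against Far: (-10)p + 2(1−p) = −12p + 2.
Setting these equal: 19p − 11 = −12p + 2 ⇒ 31p = 13 ⇒ p = 13/31, and the value is (19)·(13/31) − 11 = -94/31.
For the keeper: with q = P(Near), equating Low's and High's payoffs gives 18q − 10 = −13q + 2 ⇒ q = 12/31.

18/31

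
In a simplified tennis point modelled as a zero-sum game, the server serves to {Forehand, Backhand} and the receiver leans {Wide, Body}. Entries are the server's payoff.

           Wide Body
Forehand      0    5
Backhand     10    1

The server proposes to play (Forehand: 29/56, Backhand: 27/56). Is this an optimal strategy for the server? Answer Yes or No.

Against Wide this mix gives (29/56)·0 + (27/56)·10 = 135/28.
Against Body this mix gives (29/56)·5 + (27/56)·1 = 43/14.
The receiver will play Body, holding the server to 43/14. Shifting weight toward the row that does better against Body would raise this floor (the equalizing mix achieves 25/7 against both Body and Wide), so the proposed strategy is not optimal.

No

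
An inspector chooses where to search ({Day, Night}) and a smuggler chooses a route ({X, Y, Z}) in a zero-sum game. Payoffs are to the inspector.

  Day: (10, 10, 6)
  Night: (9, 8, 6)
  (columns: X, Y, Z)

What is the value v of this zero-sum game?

Row minima: Day → 6, Night → 6; maximin = 6.
Column maxima: X → 10, Y → 10, Z → 6; minimax = 6.
Since maximin = minimax = 6, there is a saddle point and the value is 6.

6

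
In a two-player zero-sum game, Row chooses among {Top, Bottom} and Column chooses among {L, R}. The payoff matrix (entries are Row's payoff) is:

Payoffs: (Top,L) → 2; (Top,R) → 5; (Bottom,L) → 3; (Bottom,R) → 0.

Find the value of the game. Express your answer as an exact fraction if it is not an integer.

Row minima: Top → 2, Bottom → 0; maximin = 2.
Column maxima: L → 3, R → 5; minimax = 3.
2 ≠ 3, so there is no saddle point; optimal play is mixed.
Let Row play Top with probability p. Expected payoff against L: 2p + 3(1−p) = −p + 3; against R: 5p + 0(1−p) = 5p.
Setting these equal: −p + 3 = 5p ⇒ −6p = -3 ⇒ p = 1/2, and the value is (-1)·(1/2) + 3 = 5/2.
For Column: with q = P(L), equating Top's and Bottom's payoffs gives −3q + 5 = 3q ⇒ q = 5/6.

5/2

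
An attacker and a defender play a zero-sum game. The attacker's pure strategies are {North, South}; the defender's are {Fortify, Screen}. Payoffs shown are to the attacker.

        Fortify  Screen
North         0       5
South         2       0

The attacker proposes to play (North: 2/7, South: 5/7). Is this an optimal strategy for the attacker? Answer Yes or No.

Yes

Against Fortify this mix gives (2/7)·0 + (5/7)·2 = 10/7.
Against Screen this mix gives (2/7)·5 + (5/7)·0 = 10/7.
All of the defender's active replies (Fortify, Screen) yield 10/7, and no column does worse for the attacker. The mix makes the defender indifferent and guarantees 10/7, so it is optimal.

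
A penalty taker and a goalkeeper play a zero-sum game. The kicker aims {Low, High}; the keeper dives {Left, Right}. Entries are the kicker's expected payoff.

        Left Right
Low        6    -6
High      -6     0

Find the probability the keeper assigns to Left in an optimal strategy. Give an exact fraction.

Row minima: Low → -6, High → -6; maximin = -6.
Column maxima: Left → 6, Right → 0; minimax = 0.
-6 ≠ 0, so there is no saddle point; optimal play is mixed.
Let the kicker play Low with probability p. Expected payoff against Left: 6p + (-6)(1−p) = 12p − 6; against Right: (-6)p + 0(1−p) = −6p.
Setting these equal: 12p − 6 = −6p ⇒ 18p = 6 ⇒ p = 1/3, and the value is (12)·(1/3) − 6 = -2.
For the keeper: with q = P(Left), equating Low's and High's payoffs gives 12q − 6 = −6q ⇒ q = 1/3.

1/3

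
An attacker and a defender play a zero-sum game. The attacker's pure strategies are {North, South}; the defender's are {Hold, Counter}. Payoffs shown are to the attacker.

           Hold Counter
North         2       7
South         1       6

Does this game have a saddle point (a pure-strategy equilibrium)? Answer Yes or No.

Yes

Row minima: North → 2, South → 1; maximin = 2.
Column maxima: Hold → 2, Counter → 7; minimax = 2.
maximin = minimax = 2, so a saddle point exists.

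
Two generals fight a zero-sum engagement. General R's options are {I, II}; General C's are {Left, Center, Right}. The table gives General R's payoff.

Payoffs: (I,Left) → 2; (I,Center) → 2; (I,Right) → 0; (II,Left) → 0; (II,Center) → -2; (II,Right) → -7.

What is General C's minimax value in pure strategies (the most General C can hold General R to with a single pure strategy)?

0

Column maxima: Left → 2, Center → 2, Right → 0.
The smallest of these is 0.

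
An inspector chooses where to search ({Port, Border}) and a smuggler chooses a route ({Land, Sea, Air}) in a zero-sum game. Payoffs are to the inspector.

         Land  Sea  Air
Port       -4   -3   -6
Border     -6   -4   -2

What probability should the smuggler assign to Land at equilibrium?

2/3

Row minima: Port → -6, Border → -6; maximin = -6.
Column maxima: Land → -4, Sea → -3, Air → -2; minimax = -4.
-6 ≠ -4, so there is no saddle point; optimal play is mixed.
Sea is strictly dominated by Land (it gives the inspector strictly more in every row), so the smuggler never plays it.
On the remaining 2×2 (Port, Border vs Land, Air):
Let the inspector play Port with probability p. Expected payoff against Land: (-4)p + (-6)(1−p) = 2p − 6; against Air: (-6)p + (-2)(1−p) = −4p − 2.
Setting these equal: 2p − 6 = −4p − 2 ⇒ 6p = 4 ⇒ p = 2/3, and the value is (2)·(2/3) − 6 = -14/3.
For the smuggler: with q = P(Land), equating Port's and Border's payoffs gives 2q − 6 = −4q − 2 ⇒ q = 2/3.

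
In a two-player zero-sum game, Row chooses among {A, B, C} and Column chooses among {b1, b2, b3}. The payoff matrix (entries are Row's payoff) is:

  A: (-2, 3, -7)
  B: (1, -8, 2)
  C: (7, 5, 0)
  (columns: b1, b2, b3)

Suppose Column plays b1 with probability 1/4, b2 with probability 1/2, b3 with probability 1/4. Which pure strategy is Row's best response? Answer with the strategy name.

C

Expected payoff of A: (1/4)·(-2) + (1/2)·3 + (1/4)·(-7) = -3/4.
Expected payoff of B: (1/4)·1 + (1/2)·(-8) + (1/4)·2 = -13/4.
Expected payoff of C: (1/4)·7 + (1/2)·5 + (1/4)·0 = 17/4.
The largest is 17/4, so Row's best response is C.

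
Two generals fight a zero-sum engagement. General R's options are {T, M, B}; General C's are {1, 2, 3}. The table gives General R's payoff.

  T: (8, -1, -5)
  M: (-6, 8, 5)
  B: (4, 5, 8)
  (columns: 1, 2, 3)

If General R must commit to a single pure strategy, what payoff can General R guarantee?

Row minima: T → -5, M → -6, B → 4.
The best of these is 4.

4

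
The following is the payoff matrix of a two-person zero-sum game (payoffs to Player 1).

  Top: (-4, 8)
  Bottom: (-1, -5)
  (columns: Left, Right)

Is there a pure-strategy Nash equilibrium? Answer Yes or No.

No

Row minima: Top → -4, Bottom → -5; maximin = -4.
Column maxima: Left → -1, Right → 8; minimax = -1.
-4 ≠ -1, so no pure-strategy equilibrium exists.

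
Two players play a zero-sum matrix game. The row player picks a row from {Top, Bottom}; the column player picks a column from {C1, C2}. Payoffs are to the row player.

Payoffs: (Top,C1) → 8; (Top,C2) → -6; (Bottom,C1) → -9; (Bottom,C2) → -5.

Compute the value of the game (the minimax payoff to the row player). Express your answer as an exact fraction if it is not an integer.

-47/9

Row minima: Top → -6, Bottom → -9; maximin = -6.
Column maxima: C1 → 8, C2 → -5; minimax = -5.
-6 ≠ -5, so there is no saddle point; optimal play is mixed.
Let the row player play Top with probability p. Expected payoff against C1: 8p + (-9)(1−p) = 17p − 9; against C2: (-6)p + (-5)(1−p) = −p − 5.
Setting these equal: 17p − 9 = −p − 5 ⇒ 18p = 4 ⇒ p = 2/9, and the value is (17)·(2/9) − 9 = -47/9.
For the column player: with q = P(C1), equating Top's and Bottom's payoffs gives 14q − 6 = −4q − 5 ⇒ q = 1/18.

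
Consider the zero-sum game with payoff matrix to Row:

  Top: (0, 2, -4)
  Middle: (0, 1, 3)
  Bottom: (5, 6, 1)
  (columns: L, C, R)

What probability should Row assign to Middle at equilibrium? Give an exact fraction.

Row minima: Top → -4, Middle → 0, Bottom → 1; maximin = 1.
Column maxima: L → 5, C → 6, R → 3; minimax = 3.
1 ≠ 3, so there is no saddle point; optimal play is mixed.
Top is strictly dominated by Bottom, so Row never plays it.
C is strictly dominated by L (it gives Row strictly more in every row), so Column never plays it.
On the remaining 2×2 (Middle, Bottom vs L, R):
Let Row play Middle with probability p. Expected payoff against L: 0p + 5(1−p) = −5p + 5; against R: 3p + 1(1−p) = 2p + 1.
Setting these equal: −5p + 5 = 2p + 1 ⇒ −7p = -4 ⇒ p = 4/7, and the value is (-5)·(4/7) + 5 = 15/7.
For Column: with q = P(L), equating Middle's and Bottom's payoffs gives −3q + 3 = 4q + 1 ⇒ q = 2/7.

4/7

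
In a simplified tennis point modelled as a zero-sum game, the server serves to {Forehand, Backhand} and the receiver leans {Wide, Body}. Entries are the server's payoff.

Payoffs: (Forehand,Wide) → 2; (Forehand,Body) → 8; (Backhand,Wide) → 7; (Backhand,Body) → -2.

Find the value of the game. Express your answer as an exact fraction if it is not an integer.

Row minima: Forehand → 2, Backhand → -2; maximin = 2.
Column maxima: Wide → 7, Body → 8; minimax = 7.
2 ≠ 7, so there is no saddle point; optimal play is mixed.
Let the server play Forehand with probability p. Expected payoff against Wide: 2p + 7(1−p) = −5p + 7; against Body: 8p + (-2)(1−p) = 10p − 2.
Setting these equal: −5p + 7 = 10p − 2 ⇒ −15p = -9 ⇒ p = 3/5, and the value is (-5)·(3/5) + 7 = 4.
For the receiver: with q = P(Wide), equating Forehand's and Backhand's payoffs gives −6q + 8 = 9q − 2 ⇒ q = 2/3.

4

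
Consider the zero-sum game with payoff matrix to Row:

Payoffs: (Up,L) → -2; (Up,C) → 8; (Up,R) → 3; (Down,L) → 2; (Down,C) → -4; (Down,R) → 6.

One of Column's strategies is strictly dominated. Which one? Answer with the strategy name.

L holds Row's payoff strictly below R in every row: -2 < 3, 2 < 6.
So R is strictly dominated for Column.

R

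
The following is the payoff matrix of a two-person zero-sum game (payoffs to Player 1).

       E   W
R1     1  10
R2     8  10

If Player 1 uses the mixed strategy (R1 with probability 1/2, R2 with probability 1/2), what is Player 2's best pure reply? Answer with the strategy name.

If Player 2 plays E, Player 1's expected payoff is (1/2)·1 + (1/2)·8 = 9/2.
If Player 2 plays W, Player 1's expected payoff is (1/2)·10 + (1/2)·10 = 10.
Player 2 minimizes Player 1's payoff; the smallest is 9/2, so the best response is E.

E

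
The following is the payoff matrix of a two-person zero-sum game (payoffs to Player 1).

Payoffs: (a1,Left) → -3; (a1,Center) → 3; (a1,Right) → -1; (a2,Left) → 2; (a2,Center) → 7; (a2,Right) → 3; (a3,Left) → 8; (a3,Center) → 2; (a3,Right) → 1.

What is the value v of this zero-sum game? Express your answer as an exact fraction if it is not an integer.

11/4

Row minima: a1 → -3, a2 → 2, a3 → 1; maximin = 2.
Column maxima: Left → 8, Center → 7, Right → 3; minimax = 3.
2 ≠ 3, so there is no saddle point; optimal play is mixed.
a1 is strictly dominated by a2, so Player 1 never plays it.
Center is strictly dominated by Right (it gives Player 1 strictly more in every row), so Player 2 never plays it.
On the remaining 2×2 (a2, a3 vs Left, Right):
Let Player 1 play a2 with probability p. Expected payoff against Left: 2p + 8(1−p) = −6p + 8; against Right: 3p + 1(1−p) = 2p + 1.
Setting these equal: −6p + 8 = 2p + 1 ⇒ −8p = -7 ⇒ p = 7/8, and the value is (-6)·(7/8) + 8 = 11/4.
For Player 2: with q = P(Left), equating a2's and a3's payoffs gives −q + 3 = 7q + 1 ⇒ q = 1/4.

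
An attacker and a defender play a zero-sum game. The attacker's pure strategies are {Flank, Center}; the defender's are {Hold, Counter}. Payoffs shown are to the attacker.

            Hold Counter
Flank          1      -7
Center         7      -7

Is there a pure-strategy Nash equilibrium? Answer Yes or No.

Row minima: Flank → -7, Center → -7; maximin = -7.
Column maxima: Hold → 7, Counter → -7; minimax = -7.
maximin = minimax = -7, so a saddle point exists.

Yes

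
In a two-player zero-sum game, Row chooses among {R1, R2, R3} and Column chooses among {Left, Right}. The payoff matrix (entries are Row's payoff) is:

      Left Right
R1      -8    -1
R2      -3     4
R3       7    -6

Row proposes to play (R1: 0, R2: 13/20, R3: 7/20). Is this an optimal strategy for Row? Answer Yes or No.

Yes

Against Left this mix gives (13/20)·(-3) + (7/20)·7 = 1/2.
Against Right this mix gives (13/20)·4 + (7/20)·(-6) = 1/2.
All of Column's active replies (Left, Right) yield 1/2, and no column does worse for Row. The mix makes Column indifferent and guarantees 1/2, so it is optimal.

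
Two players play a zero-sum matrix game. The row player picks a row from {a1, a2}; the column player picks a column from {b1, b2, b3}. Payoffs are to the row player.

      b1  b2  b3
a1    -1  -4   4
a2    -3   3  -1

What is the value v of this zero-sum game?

Row minima: a1 → -4, a2 → -3; maximin = -3.
Column maxima: b1 → -1, b2 → 3, b3 → 4; minimax = -1.
-3 ≠ -1, so there is no saddle point; optimal play is mixed.
b3 is strictly dominated by b1 (it gives the row player strictly more in every row), so the column player never plays it.
On the remaining 2×2 (a1, a2 vs b1, b2):
Let the row player play a1 with probability p. Expected payoff against b1: (-1)p + (-3)(1−p) = 2p − 3; against b2: (-4)p + 3(1−p) = −7p + 3.
Setting these equal: 2p − 3 = −7p + 3 ⇒ 9p = 6 ⇒ p = 2/3, and the value is (2)·(2/3) − 3 = -5/3.
For the column player: with q = P(b1), equating a1's and a2's payoffs gives 3q − 4 = −6q + 3 ⇒ q = 7/9.

-5/3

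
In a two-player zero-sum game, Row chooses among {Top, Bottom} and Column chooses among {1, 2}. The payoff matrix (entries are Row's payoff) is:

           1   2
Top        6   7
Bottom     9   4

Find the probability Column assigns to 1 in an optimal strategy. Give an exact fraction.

1/2

Row minima: Top → 6, Bottom → 4; maximin = 6.
Column maxima: 1 → 9, 2 → 7; minimax = 7.
6 ≠ 7, so there is no saddle point; optimal play is mixed.
Let Row play Top with probability p. Expected payoff against 1: 6p + 9(1−p) = −3p + 9; against 2: 7p + 4(1−p) = 3p + 4.
Setting these equal: −3p + 9 = 3p + 4 ⇒ −6p = -5 ⇒ p = 5/6, and the value is (-3)·(5/6) + 9 = 13/2.
For Column: with q = P(1), equating Top's and Bottom's payoffs gives −q + 7 = 5q + 4 ⇒ q = 1/2.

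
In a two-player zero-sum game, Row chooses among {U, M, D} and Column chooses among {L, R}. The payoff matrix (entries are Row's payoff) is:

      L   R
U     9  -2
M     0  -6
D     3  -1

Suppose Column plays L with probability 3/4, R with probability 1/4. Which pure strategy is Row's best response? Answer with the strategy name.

U

Expected payoff of U: (3/4)·9 + (1/4)·(-2) = 25/4.
Expected payoff of M: (3/4)·0 + (1/4)·(-6) = -3/2.
Expected payoff of D: (3/4)·3 + (1/4)·(-1) = 2.
The largest is 25/4, so Row's best response is U.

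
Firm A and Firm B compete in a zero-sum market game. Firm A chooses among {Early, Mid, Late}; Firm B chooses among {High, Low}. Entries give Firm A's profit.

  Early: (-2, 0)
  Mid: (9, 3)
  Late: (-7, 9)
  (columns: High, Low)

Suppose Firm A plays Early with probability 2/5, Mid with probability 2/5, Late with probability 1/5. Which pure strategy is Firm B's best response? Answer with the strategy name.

If Firm B plays High, Firm A's expected payoff is (2/5)·(-2) + (2/5)·9 + (1/5)·(-7) = 7/5.
If Firm B plays Low, Firm A's expected payoff is (2/5)·0 + (2/5)·3 + (1/5)·9 = 3.
Firm B minimizes Firm A's payoff; the smallest is 7/5, so the best response is High.

High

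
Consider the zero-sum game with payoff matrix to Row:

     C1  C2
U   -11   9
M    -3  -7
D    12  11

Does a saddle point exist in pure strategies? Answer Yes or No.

Row minima: U → -11, M → -7, D → 11; maximin = 11.
Column maxima: C1 → 12, C2 → 11; minimax = 11.
maximin = minimax = 11, so a saddle point exists.

Yes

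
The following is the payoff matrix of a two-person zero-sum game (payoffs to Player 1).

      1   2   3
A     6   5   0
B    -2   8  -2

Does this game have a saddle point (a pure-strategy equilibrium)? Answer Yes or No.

Row minima: A → 0, B → -2; maximin = 0.
Column maxima: 1 → 6, 2 → 8, 3 → 0; minimax = 0.
maximin = minimax = 0, so a saddle point exists.

Yes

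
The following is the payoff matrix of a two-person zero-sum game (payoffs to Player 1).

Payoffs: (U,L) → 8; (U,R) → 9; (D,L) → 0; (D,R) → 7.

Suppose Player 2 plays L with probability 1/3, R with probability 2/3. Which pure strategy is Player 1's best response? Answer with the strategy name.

Expected payoff of U: (1/3)·8 + (2/3)·9 = 26/3.
Expected payoff of D: (1/3)·0 + (2/3)·7 = 14/3.
The largest is 26/3, so Player 1's best response is U.

U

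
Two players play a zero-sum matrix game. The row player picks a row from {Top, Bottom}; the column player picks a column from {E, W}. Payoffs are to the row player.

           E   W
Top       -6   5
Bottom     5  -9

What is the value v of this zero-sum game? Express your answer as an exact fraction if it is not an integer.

-29/25

Row minima: Top → -6, Bottom → -9; maximin = -6.
Column maxima: E → 5, W → 5; minimax = 5.
-6 ≠ 5, so there is no saddle point; optimal play is mixed.
Let the row player play Top with probability p. Expected payoff against E: (-6)p + 5(1−p) = −11p + 5; against W: 5p + (-9)(1−p) = 14p − 9.
Setting these equal: −11p + 5 = 14p − 9 ⇒ −25p = -14 ⇒ p = 14/25, and the value is (-11)·(14/25) + 5 = -29/25.
For the column player: with q = P(E), equating Top's and Bottom's payoffs gives −11q + 5 = 14q − 9 ⇒ q = 14/25.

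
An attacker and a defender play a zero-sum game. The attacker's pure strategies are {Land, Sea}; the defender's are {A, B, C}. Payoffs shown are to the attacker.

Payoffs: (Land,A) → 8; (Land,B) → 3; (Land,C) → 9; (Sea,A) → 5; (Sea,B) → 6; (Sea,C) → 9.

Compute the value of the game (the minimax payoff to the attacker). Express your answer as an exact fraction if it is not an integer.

11/2

Row minima: Land → 3, Sea → 5; maximin = 5.
Column maxima: A → 8, B → 6, C → 9; minimax = 6.
5 ≠ 6, so there is no saddle point; optimal play is mixed.
C is strictly dominated by A (it gives the attacker strictly more in every row), so the defender never plays it.
On the remaining 2×2 (Land, Sea vs A, B):
Let the attacker play Land with probability p. Expected payoff against A: 8p + 5(1−p) = 3p + 5; against B: 3p + 6(1−p) = −3p + 6.
Setting these equal: 3p + 5 = −3p + 6 ⇒ 6p = 1 ⇒ p = 1/6, and the value is (3)·(1/6) + 5 = 11/2.
For the defender: with q = P(A), equating Land's and Sea's payoffs gives 5q + 3 = −q + 6 ⇒ q = 1/2.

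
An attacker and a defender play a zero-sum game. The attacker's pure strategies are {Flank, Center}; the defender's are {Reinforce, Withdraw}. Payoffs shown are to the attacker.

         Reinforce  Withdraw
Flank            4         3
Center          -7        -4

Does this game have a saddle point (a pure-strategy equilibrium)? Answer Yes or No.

Row minima: Flank → 3, Center → -7; maximin = 3.
Column maxima: Reinforce → 4, Withdraw → 3; minimax = 3.
maximin = minimax = 3, so a saddle point exists.

Yes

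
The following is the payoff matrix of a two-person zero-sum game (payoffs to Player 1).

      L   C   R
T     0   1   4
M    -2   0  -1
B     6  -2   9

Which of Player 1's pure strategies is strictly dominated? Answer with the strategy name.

M

T gives a strictly higher payoff than M against every column: 0 > -2, 1 > 0, 4 > -1.
So M is strictly dominated and Player 1 never plays it.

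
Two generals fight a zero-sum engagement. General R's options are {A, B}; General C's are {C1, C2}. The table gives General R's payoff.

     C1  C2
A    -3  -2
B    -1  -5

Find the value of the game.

Row minima: A → -3, B → -5; maximin = -3.
Column maxima: C1 → -1, C2 → -2; minimax = -2.
-3 ≠ -2, so there is no saddle point; optimal play is mixed.
Let General R play A with probability p. Expected payoff against C1: (-3)p + (-1)(1−p) = −2p − 1; against C2: (-2)p + (-5)(1−p) = 3p − 5.
Setting these equal: −2p − 1 = 3p − 5 ⇒ −5p = -4 ⇒ p = 4/5, and the value is (-2)·(4/5) − 1 = -13/5.
For General C: with q = P(C1), equating A's and B's payoffs gives −q − 2 = 4q − 5 ⇒ q = 3/5.

-13/5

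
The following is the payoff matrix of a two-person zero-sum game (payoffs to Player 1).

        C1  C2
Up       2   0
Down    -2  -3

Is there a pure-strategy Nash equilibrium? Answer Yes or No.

Yes

Row minima: Up → 0, Down → -3; maximin = 0.
Column maxima: C1 → 2, C2 → 0; minimax = 0.
maximin = minimax = 0, so a saddle point exists.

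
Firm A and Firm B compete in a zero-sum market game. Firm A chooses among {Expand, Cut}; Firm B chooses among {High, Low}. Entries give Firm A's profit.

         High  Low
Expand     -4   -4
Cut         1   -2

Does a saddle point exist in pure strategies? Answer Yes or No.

Yes

Row minima: Expand → -4, Cut → -2; maximin = -2.
Column maxima: High → 1, Low → -2; minimax = -2.
maximin = minimax = -2, so a saddle point exists.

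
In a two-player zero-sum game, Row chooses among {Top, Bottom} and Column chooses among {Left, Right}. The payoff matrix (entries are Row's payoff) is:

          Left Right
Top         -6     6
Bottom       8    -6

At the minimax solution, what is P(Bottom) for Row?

6/13

Row minima: Top → -6, Bottom → -6; maximin = -6.
Column maxima: Left → 8, Right → 6; minimax = 6.
-6 ≠ 6, so there is no saddle point; optimal play is mixed.
Let Row play Top with probability p. Expected payoff against Left: (-6)p + 8(1−p) = −14p + 8; against Right: 6p + (-6)(1−p) = 12p − 6.
Setting these equal: −14p + 8 = 12p − 6 ⇒ −26p = -14 ⇒ p = 7/13, and the value is (-14)·(7/13) + 8 = 6/13.
For Column: with q = P(Left), equating Top's and Bottom's payoffs gives −12q + 6 = 14q − 6 ⇒ q = 6/13.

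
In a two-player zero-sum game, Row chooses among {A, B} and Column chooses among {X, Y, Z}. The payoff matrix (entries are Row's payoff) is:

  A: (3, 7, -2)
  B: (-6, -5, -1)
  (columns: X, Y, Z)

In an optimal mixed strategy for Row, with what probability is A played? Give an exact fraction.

Row minima: A → -2, B → -6; maximin = -2.
Column maxima: X → 3, Y → 7, Z → -1; minimax = -1.
-2 ≠ -1, so there is no saddle point; optimal play is mixed.
Y is strictly dominated by X (it gives Row strictly more in every row), so Column never plays it.
On the remaining 2×2 (A, B vs X, Z):
Let Row play A with probability p. Expected payoff against X: 3p + (-6)(1−p) = 9p − 6; against Z: (-2)p + (-1)(1−p) = −p − 1.
Setting these equal: 9p − 6 = −p − 1 ⇒ 10p = 5 ⇒ p = 1/2, and the value is (9)·(1/2) − 6 = -3/2.
For Column: with q = P(X), equating A's and B's payoffs gives 5q − 2 = −5q − 1 ⇒ q = 1/10.

1/2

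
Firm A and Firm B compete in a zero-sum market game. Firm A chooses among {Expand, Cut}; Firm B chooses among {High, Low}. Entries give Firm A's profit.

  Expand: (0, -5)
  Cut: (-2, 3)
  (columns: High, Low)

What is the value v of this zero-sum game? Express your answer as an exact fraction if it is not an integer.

-1

Row minima: Expand → -5, Cut → -2; maximin = -2.
Column maxima: High → 0, Low → 3; minimax = 0.
-2 ≠ 0, so there is no saddle point; optimal play is mixed.
Let Firm A play Expand with probability p. Expected payoff against High: 0p + (-2)(1−p) = 2p − 2; against Low: (-5)p + 3(1−p) = −8p + 3.
Setting these equal: 2p − 2 = −8p + 3 ⇒ 10p = 5 ⇒ p = 1/2, and the value is (2)·(1/2) − 2 = -1.
For Firm B: with q = P(High), equating Expand's and Cut's payoffs gives 5q − 5 = −5q + 3 ⇒ q = 4/5.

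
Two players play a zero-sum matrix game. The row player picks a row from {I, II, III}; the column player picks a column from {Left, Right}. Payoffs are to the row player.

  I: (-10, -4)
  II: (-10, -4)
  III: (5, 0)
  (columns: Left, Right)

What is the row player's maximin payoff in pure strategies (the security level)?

Row minima: I → -10, II → -10, III → 0.
The best of these is 0.

0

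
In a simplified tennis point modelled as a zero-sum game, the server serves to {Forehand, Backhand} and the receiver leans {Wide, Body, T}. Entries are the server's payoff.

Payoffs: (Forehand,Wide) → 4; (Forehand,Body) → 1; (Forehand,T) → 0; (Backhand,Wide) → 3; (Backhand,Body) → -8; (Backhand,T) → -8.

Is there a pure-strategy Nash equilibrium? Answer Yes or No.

Yes

Row minima: Forehand → 0, Backhand → -8; maximin = 0.
Column maxima: Wide → 4, Body → 1, T → 0; minimax = 0.
maximin = minimax = 0, so a saddle point exists.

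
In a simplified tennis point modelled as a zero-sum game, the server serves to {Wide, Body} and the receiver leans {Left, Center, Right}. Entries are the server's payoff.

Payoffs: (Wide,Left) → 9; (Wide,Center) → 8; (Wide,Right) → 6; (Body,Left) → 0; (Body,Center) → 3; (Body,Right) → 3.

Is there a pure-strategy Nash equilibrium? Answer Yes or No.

Row minima: Wide → 6, Body → 0; maximin = 6.
Column maxima: Left → 9, Center → 8, Right → 6; minimax = 6.
maximin = minimax = 6, so a saddle point exists.

Yes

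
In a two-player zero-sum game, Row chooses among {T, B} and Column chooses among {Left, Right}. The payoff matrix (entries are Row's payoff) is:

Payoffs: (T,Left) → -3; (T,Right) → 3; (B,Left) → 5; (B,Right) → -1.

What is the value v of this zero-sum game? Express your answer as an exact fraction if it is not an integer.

1

Row minima: T → -3, B → -1; maximin = -1.
Column maxima: Left → 5, Right → 3; minimax = 3.
-1 ≠ 3, so there is no saddle point; optimal play is mixed.
Let Row play T with probability p. Expected payoff against Left: (-3)p + 5(1−p) = −8p + 5; against Right: 3p + (-1)(1−p) = 4p − 1.
Setting these equal: −8p + 5 = 4p − 1 ⇒ −12p = -6 ⇒ p = 1/2, and the value is (-8)·(1/2) + 5 = 1.
For Column: with q = P(Left), equating T's and B's payoffs gives −6q + 3 = 6q − 1 ⇒ q = 1/3.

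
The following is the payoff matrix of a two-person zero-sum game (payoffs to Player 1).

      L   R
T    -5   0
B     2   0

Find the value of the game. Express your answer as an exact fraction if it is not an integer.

Row minima: T → -5, B → 0; maximin = 0.
Column maxima: L → 2, R → 0; minimax = 0.
Since maximin = minimax = 0, there is a saddle point and the value is 0.

0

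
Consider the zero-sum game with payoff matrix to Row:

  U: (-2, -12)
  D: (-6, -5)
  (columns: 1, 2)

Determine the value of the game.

Row minima: U → -12, D → -6; maximin = -6.
Column maxima: 1 → -2, 2 → -5; minimax = -5.
-6 ≠ -5, so there is no saddle point; optimal play is mixed.
Let Row play U with probability p. Expected payoff against 1: (-2)p + (-6)(1−p) = 4p − 6; against 2: (-12)p + (-5)(1−p) = −7p − 5.
Setting these equal: 4p − 6 = −7p − 5 ⇒ 11p = 1 ⇒ p = 1/11, and the value is (4)·(1/11) − 6 = -62/11.
For Column: with q = P(1), equating U's and D's payoffs gives 10q − 12 = −q − 5 ⇒ q = 7/11.

-62/11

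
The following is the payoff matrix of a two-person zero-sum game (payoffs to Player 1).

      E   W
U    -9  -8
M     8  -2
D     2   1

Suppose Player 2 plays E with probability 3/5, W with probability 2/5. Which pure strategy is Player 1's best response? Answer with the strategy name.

Expected payoff of U: (3/5)·(-9) + (2/5)·(-8) = -43/5.
Expected payoff of M: (3/5)·8 + (2/5)·(-2) = 4.
Expected payoff of D: (3/5)·2 + (2/5)·1 = 8/5.
The largest is 4, so Player 1's best response is M.

M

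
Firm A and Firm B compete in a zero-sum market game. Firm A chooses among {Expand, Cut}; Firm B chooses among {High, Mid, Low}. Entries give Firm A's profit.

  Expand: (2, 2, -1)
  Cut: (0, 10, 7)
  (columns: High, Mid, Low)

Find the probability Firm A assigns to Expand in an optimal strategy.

Row minima: Expand → -1, Cut → 0; maximin = 0.
Column maxima: High → 2, Mid → 10, Low → 7; minimax = 2.
0 ≠ 2, so there is no saddle point; optimal play is mixed.
Mid is strictly dominated by Low (it gives Firm A strictly more in every row), so Firm B never plays it.
On the remaining 2×2 (Expand, Cut vs High, Low):
Let Firm A play Expand with probability p. Expected payoff against High: 2p + 0(1−p) = 2p; against Low: (-1)p + 7(1−p) = −8p + 7.
Setting these equal: 2p = −8p + 7 ⇒ 10p = 7 ⇒ p = 7/10, and the value is (2)·(7/10) = 7/5.
For Firm B: with q = P(High), equating Expand's and Cut's payoffs gives 3q − 1 = −7q + 7 ⇒ q = 4/5.

7/10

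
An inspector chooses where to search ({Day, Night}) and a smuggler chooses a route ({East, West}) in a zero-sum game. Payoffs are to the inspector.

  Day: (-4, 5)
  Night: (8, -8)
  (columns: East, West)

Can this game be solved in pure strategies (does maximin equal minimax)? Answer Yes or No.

Row minima: Day → -4, Night → -8; maximin = -4.
Column maxima: East → 8, West → 5; minimax = 5.
-4 ≠ 5, so no pure-strategy equilibrium exists.

No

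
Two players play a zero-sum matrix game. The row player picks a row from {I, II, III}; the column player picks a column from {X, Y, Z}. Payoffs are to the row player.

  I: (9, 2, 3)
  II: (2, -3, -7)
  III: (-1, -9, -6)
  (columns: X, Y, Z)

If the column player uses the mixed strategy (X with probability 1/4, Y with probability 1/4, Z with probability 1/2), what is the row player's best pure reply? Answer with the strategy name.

Expected payoff of I: (1/4)·9 + (1/4)·2 + (1/2)·3 = 17/4.
Expected payoff of II: (1/4)·2 + (1/4)·(-3) + (1/2)·(-7) = -15/4.
Expected payoff of III: (1/4)·(-1) + (1/4)·(-9) + (1/2)·(-6) = -11/2.
The largest is 17/4, so the row player's best response is I.

I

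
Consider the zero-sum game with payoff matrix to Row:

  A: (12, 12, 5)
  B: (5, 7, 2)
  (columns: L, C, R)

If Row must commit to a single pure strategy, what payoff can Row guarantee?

5

Row minima: A → 5, B → 2.
The best of these is 5.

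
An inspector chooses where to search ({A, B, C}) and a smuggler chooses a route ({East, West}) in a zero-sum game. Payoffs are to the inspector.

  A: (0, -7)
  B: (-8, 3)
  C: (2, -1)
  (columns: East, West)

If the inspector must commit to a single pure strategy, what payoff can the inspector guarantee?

-1

Row minima: A → -7, B → -8, C → -1.
The best of these is -1.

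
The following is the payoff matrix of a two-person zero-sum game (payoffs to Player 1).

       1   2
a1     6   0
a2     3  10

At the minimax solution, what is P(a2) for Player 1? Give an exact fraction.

Row minima: a1 → 0, a2 → 3; maximin = 3.
Column maxima: 1 → 6, 2 → 10; minimax = 6.
3 ≠ 6, so there is no saddle point; optimal play is mixed.
Let Player 1 play a1 with probability p. Expected payoff against 1: 6p + 3(1−p) = 3p + 3; against 2: 0p + 10(1−p) = −10p + 10.
Setting these equal: 3p + 3 = −10p + 10 ⇒ 13p = 7 ⇒ p = 7/13, and the value is (3)·(7/13) + 3 = 60/13.
For Player 2: with q = P(1), equating a1's and a2's payoffs gives 6q = −7q + 10 ⇒ q = 10/13.

6/13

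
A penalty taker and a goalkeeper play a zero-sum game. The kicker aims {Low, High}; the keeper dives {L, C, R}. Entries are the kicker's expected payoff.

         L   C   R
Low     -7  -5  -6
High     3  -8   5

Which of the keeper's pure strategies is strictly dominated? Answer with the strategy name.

L holds the kicker's payoff strictly below R in every row: -7 < -6, 3 < 5.
So R is strictly dominated for the keeper.

R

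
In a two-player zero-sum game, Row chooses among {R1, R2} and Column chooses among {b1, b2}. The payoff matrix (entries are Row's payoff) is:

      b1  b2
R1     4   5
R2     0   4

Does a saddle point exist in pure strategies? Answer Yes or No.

Row minima: R1 → 4, R2 → 0; maximin = 4.
Column maxima: b1 → 4, b2 → 5; minimax = 4.
maximin = minimax = 4, so a saddle point exists.

Yes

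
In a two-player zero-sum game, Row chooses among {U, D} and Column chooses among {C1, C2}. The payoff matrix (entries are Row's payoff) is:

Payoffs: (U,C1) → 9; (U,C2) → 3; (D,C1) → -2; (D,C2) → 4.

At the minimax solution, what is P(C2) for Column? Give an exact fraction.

Row minima: U → 3, D → -2; maximin = 3.
Column maxima: C1 → 9, C2 → 4; minimax = 4.
3 ≠ 4, so there is no saddle point; optimal play is mixed.
Let Row play U with probability p. Expected payoff against C1: 9p + (-2)(1−p) = 11p − 2; against C2: 3p + 4(1−p) = −p + 4.
Setting these equal: 11p − 2 = −p + 4 ⇒ 12p = 6 ⇒ p = 1/2, and the value is (11)·(1/2) − 2 = 7/2.
For Column: with q = P(C1), equating U's and D's payoffs gives 6q + 3 = −6q + 4 ⇒ q = 1/12.

11/12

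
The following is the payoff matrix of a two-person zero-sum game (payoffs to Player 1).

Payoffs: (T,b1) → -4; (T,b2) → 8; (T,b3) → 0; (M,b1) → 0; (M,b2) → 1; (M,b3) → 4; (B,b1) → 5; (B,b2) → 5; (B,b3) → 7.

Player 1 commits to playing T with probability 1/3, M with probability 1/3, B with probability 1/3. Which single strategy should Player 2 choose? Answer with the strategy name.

If Player 2 plays b1, Player 1's expected payoff is (1/3)·(-4) + (1/3)·0 + (1/3)·5 = 1/3.
If Player 2 plays b2, Player 1's expected payoff is (1/3)·8 + (1/3)·1 + (1/3)·5 = 14/3.
If Player 2 plays b3, Player 1's expected payoff is (1/3)·0 + (1/3)·4 + (1/3)·7 = 11/3.
Player 2 minimizes Player 1's payoff; the smallest is 1/3, so the best response is b1.

b1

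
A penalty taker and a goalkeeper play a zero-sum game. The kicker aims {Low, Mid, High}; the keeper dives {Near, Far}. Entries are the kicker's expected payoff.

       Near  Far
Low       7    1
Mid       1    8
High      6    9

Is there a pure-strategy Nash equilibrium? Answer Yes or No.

Row minima: Low → 1, Mid → 1, High → 6; maximin = 6.
Column maxima: Near → 7, Far → 9; minimax = 7.
6 ≠ 7, so no pure-strategy equilibrium exists.

No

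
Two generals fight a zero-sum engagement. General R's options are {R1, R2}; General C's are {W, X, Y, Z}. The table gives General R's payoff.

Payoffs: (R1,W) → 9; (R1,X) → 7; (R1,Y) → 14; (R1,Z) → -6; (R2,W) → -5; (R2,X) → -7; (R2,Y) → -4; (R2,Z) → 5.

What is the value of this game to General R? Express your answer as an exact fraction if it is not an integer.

Row minima: R1 → -6, R2 → -7; maximin = -6.
Column maxima: W → 9, X → 7, Y → 14, Z → 5; minimax = 5.
-6 ≠ 5, so there is no saddle point; optimal play is mixed.
W is strictly dominated by X (it gives General R strictly more in every row), so General C never plays it.
Y is strictly dominated by X (it gives General R strictly more in every row), so General C never plays it.
On the remaining 2×2 (R1, R2 vs X, Z):
Let General R play R1 with probability p. Expected payoff against X: 7p + (-7)(1−p) = 14p − 7; against Z: (-6)p + 5(1−p) = −11p + 5.
Setting these equal: 14p − 7 = −11p + 5 ⇒ 25p = 12 ⇒ p = 12/25, and the value is (14)·(12/25) − 7 = -7/25.
For General C: with q = P(X), equating R1's and R2's payoffs gives 13q − 6 = −12q + 5 ⇒ q = 11/25.

-7/25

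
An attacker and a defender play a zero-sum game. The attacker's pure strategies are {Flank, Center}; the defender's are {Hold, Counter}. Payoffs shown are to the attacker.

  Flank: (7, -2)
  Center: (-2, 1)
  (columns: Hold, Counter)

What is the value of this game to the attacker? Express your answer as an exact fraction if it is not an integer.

1/4

Row minima: Flank → -2, Center → -2; maximin = -2.
Column maxima: Hold → 7, Counter → 1; minimax = 1.
-2 ≠ 1, so there is no saddle point; optimal play is mixed.
Let the attacker play Flank with probability p. Expected payoff against Hold: 7p + (-2)(1−p) = 9p − 2; against Counter: (-2)p + 1(1−p) = −3p + 1.
Setting these equal: 9p − 2 = −3p + 1 ⇒ 12p = 3 ⇒ p = 1/4, and the value is (9)·(1/4) − 2 = 1/4.
For the defender: with q = P(Hold), equating Flank's and Center's payoffs gives 9q − 2 = −3q + 1 ⇒ q = 1/4.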